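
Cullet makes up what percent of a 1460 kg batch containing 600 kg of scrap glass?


Cullet ratio = (cullet mass / total batch mass) * 100
  Ratio = 600 / 1460 * 100 = 41.1%

41.1%


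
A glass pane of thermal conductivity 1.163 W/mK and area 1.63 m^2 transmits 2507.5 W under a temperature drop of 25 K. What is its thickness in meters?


Fourier's law: t = k * A * dT / Q
  t = 1.163 * 1.63 * 25 / 2507.5
  t = 47.39225 / 2507.5 = 0.0189 m

0.0189 m


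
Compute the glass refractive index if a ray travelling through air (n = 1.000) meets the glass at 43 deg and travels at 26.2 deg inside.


Apply Snell's law: n1 * sin(theta1) = n2 * sin(theta2)
  n2 = n1 * sin(theta1) / sin(theta2)
  sin(43) = 0.681998
  sin(26.2) = 0.441506
  n2 = 1.000 * 0.681998 / 0.441506 = 1.5447

1.5447


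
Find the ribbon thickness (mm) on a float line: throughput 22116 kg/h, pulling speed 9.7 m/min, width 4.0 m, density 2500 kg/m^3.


Ribbon cross-section from mass balance:
  Volume rate = throughput / density = 22116 / 2500 = 8.8464 m^3/h
  thickness = volume rate / (speed * 60 * width), i.e.
  thickness = throughput / (60 * speed * width * density) * 1000
  thickness = 22116 / (60 * 9.7 * 4.0 * 2500) * 1000 = 3.8 mm

3.8 mm


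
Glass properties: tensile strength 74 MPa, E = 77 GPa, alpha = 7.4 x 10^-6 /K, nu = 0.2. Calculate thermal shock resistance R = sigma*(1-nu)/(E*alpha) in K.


Thermal shock resistance: R = sigma * (1 - nu) / (E * alpha)
  Numerator = 74 * (1 - 0.2) = 59.2
  Denominator = 77 * 1000 * (7.4 x 10^-6) = 0.5698
  R = 59.2 / 0.5698 = 103.9 K

103.9 K


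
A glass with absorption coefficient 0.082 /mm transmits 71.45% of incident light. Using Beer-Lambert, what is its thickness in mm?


Rearrange T = exp(-alpha * thickness):
  thickness = -ln(T) / alpha
  T = 71.45/100 = 0.7145
  ln(T) = -0.33617
  -ln(T) = 0.33617
  thickness = 0.33617 / 0.082 = 4.1 mm

4.1 mm


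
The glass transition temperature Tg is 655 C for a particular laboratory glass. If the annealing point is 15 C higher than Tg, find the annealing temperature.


The annealing temperature is Tg plus the offset:
  T_anneal = 655 + 15 = 670 C

670 C


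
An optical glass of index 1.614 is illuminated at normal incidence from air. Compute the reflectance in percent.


Fresnel reflectance at normal incidence:
  R = ((n - 1)/(n + 1))^2
  (n - 1)/(n + 1) = (1.614 - 1)/(1.614 + 1) = 0.234889
  R = 0.234889^2 = 0.0551728
  R(%) = 0.0551728 * 100 = 5.517%

5.517%


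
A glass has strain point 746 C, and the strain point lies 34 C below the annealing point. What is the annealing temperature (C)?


T_anneal = T_strain + gap:
  T_anneal = 746 + 34 = 780 C

780 C


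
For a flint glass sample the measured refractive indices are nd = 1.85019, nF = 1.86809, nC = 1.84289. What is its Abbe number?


Abbe number formula: Vd = (nd - 1) / (nF - nC)
  nd - 1 = 1.85019 - 1 = 0.85019
  nF - nC = 1.86809 - 1.84289 = 0.0252
  Vd = 0.85019 / 0.0252 = 33.74

33.74


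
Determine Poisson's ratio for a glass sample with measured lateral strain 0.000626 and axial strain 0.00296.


Poisson's ratio: nu = lateral strain / axial strain
  nu = 0.000626 / 0.00296 = 0.2115

0.2115


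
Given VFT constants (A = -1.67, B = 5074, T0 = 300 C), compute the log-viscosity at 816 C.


VFT equation: log(eta) = A + B / (T - T0)
  T - T0 = 816 - 300 = 516
  B / (T - T0) = 5074 / 516 = 9.833
  log(eta) = -1.67 + 9.833 = 8.163

8.163


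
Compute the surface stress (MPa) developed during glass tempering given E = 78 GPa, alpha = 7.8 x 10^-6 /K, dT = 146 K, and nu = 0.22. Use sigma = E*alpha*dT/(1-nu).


Tempering stress: sigma = E * alpha * dT / (1 - nu)
  E (MPa) = 78 * 1000 = 78000
  Numerator = 78000 * (7.8 x 10^-6) * 146 = 88.8264
  Denominator = 1 - 0.22 = 0.78
  sigma = 88.8264 / 0.78 = 113.9 MPa

113.9 MPa


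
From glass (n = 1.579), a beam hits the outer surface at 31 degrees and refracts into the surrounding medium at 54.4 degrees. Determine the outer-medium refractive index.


Apply Snell's law: n1 * sin(theta1) = n2 * sin(theta2)
  n2 = n1 * sin(theta1) / sin(theta2)
  sin(31) = 0.515038
  sin(54.4) = 0.813101
  n2 = 1.579 * 0.515038 / 0.813101 = 1.0002

1.0002


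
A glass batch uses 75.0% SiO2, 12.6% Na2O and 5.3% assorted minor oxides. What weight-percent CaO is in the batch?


Pieces sum to 100%:
  CaO = 100 - (SiO2 + Na2O + others)
  CaO = 100 - (75.0 + 12.6 + 5.3) = 7.1%

7.1%


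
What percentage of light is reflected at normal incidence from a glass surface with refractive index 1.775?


Fresnel reflectance at normal incidence:
  R = ((n - 1)/(n + 1))^2
  (n - 1)/(n + 1) = (1.775 - 1)/(1.775 + 1) = 0.279279
  R = 0.279279^2 = 0.0779968
  R(%) = 0.0779968 * 100 = 7.8%

7.8%


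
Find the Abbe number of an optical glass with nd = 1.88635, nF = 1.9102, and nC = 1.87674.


Abbe number formula: Vd = (nd - 1) / (nF - nC)
  nd - 1 = 1.88635 - 1 = 0.88635
  nF - nC = 1.9102 - 1.87674 = 0.03346
  Vd = 0.88635 / 0.03346 = 26.49

26.49


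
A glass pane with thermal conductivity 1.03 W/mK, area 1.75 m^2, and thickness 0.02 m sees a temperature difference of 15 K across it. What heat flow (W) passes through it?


Fourier's law: Q = k * A * dT / t
  Q = 1.03 * 1.75 * 15 / 0.02
  Q = 27.0375 / 0.02 = 1351.9 W

1351.9 W


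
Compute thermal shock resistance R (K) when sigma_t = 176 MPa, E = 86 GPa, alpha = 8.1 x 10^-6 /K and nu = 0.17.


Thermal shock resistance: R = sigma * (1 - nu) / (E * alpha)
  Numerator = 176 * (1 - 0.17) = 146.08
  Denominator = 86 * 1000 * (8.1 x 10^-6) = 0.6966
  R = 146.08 / 0.6966 = 209.7 K

209.7 K


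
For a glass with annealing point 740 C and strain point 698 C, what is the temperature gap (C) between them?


Gap = T_anneal - T_strain:
  gap = 740 - 698 = 42 C

42 C


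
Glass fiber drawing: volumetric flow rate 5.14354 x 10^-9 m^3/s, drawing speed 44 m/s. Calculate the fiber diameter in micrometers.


Cross-sectional area from continuity:
  A = Q / v = 5.14354 x 10^-9 / 44 = 1.168986 x 10^-10 m^2
Diameter from circular cross-section:
  d = sqrt(4A / pi) * 10^6 (m -> um)
  d = sqrt(4 * 1.168986 x 10^-10 / pi) * 10^6 = 12.2 um

12.2 um


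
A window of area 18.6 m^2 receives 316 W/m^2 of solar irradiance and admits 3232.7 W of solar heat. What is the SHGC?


Rearrange Q = Area * SHGC * Irradiance:
  SHGC = Q / (Area * Irradiance)
  SHGC = 3232.7 / (18.6 * 316) = 0.55

0.55


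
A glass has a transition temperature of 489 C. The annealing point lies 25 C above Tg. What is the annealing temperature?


The annealing temperature is Tg plus the offset:
  T_anneal = 489 + 25 = 514 C

514 C


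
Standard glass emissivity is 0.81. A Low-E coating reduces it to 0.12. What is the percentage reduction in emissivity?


Percentage reduction = (1 - coated/uncoated) * 100
  Ratio = 0.12 / 0.81 = 0.1481
  Reduction = (1 - 0.1481) * 100 = 85.2%

85.2%


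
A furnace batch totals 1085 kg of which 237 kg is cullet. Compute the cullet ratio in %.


Cullet ratio = (cullet mass / total batch mass) * 100
  Ratio = 237 / 1085 * 100 = 21.84%

21.84%


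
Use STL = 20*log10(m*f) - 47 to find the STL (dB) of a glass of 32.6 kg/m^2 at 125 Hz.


Mass law: STL = 20 * log10(m * f) - 47
  m * f = 32.6 * 125 = 4075
  log10(4075) = 3.61013
  STL = 20 * 3.61013 - 47 = 72.2026 - 47 = 25.2 dB

25.2 dB


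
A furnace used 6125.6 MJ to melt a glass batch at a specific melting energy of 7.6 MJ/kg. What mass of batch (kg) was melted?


Rearrange E = m * s for m:
  m = E / s
  m = 6125.6 / 7.6 = 806.0 kg

806.0 kg


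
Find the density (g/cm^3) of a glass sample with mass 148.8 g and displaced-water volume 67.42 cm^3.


Use the definition of density:
  rho = mass / volume
  rho = 148.8 / 67.42 = 2.207 g/cm^3

2.207 g/cm^3


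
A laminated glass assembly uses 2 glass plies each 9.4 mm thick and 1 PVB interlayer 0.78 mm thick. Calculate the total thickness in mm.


Total thickness = glass contribution + PVB contribution
  Glass: 2 * 9.4 = 18.8 mm
  PVB: 1 * 0.78 = 0.78 mm
  Total = 18.8 + 0.78 = 19.58 mm

19.58 mm


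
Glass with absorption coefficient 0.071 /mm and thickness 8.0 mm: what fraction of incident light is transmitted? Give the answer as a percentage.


Beer-Lambert law: T = exp(-alpha * thickness)
  exponent = -0.071 * 8.0 = -0.568
  T = exp(-0.568) = 0.5667
  Percentage = 0.5667 * 100 = 56.67%

56.67%


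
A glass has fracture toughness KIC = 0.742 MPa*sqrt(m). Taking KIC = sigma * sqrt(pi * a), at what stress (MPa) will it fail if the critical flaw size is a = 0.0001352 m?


Rearrange KIC = sigma * sqrt(pi * a):
  sigma = KIC / sqrt(pi * a)
  sqrt(pi * 0.0001352) = 0.020609
  sigma = 0.742 / 0.020609 = 36.0 MPa

36.0 MPa


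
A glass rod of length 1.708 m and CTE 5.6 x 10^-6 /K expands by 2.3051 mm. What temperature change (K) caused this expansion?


Rearrange dL = alpha * L0 * dT for dT:
  dT = dL / (alpha * L0)
  dL (m) = 2.3051 / 1000 = 0.0023051
  dT = 0.0023051 / ((5.6 x 10^-6) * 1.708) = 241.0 K

241.0 K


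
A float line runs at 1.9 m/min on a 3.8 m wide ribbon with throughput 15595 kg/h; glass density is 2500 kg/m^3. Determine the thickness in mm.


Ribbon cross-section from mass balance:
  Volume rate = throughput / density = 15595 / 2500 = 6.238 m^3/h
  thickness = volume rate / (speed * 60 * width), i.e.
  thickness = throughput / (60 * speed * width * density) * 1000
  thickness = 15595 / (60 * 1.9 * 3.8 * 2500) * 1000 = 14.4 mm

14.4 mm


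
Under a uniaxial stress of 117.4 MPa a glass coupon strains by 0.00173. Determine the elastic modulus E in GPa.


Young's modulus: E = stress / strain
  E = 117.4 MPa / 0.00173 = 67861.27 MPa
Convert to GPa: 67861.27 / 1000 = 67.86 GPa

67.86 GPa


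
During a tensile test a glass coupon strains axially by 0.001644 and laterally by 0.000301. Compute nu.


Poisson's ratio: nu = lateral strain / axial strain
  nu = 0.000301 / 0.001644 = 0.1831

0.1831


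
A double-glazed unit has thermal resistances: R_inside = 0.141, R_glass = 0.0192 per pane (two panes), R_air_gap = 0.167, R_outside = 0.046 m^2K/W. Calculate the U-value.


Total thermal resistance (series):
  R_total = R_in + R_glass + R_air + R_glass + R_out
  R_total = 0.141 + 0.0192 + 0.167 + 0.0192 + 0.046 = 0.3924 m^2K/W
U-value = 1 / R_total = 1 / 0.3924 = 2.548 W/m^2K

2.548 W/m^2K


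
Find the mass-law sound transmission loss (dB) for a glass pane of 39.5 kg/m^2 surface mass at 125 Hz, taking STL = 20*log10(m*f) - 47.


Mass law: STL = 20 * log10(m * f) - 47
  m * f = 39.5 * 125 = 4937.5
  log10(4937.5) = 3.69351
  STL = 20 * 3.69351 - 47 = 73.8702 - 47 = 26.9 dB

26.9 dB


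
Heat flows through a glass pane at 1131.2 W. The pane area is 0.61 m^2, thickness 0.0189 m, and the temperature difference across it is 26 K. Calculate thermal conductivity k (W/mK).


Fourier's law rearranged: k = Q * t / (A * dT)
  Numerator = 1131.2 * 0.0189 = 21.37968
  Denominator = 0.61 * 26 = 15.86
  k = 21.37968 / 15.86 = 1.348 W/mK

1.348 W/mK


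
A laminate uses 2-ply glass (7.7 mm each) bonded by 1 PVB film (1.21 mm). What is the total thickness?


Total thickness = glass contribution + PVB contribution
  Glass: 2 * 7.7 = 15.4 mm
  PVB: 1 * 1.21 = 1.21 mm
  Total = 15.4 + 1.21 = 16.61 mm

16.61 mm


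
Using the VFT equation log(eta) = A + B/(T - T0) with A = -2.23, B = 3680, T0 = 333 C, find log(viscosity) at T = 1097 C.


VFT equation: log(eta) = A + B / (T - T0)
  T - T0 = 1097 - 333 = 764
  B / (T - T0) = 3680 / 764 = 4.817
  log(eta) = -2.23 + 4.817 = 2.587

2.587


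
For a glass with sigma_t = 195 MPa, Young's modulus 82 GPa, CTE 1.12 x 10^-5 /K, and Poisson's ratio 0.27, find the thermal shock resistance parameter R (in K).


Thermal shock resistance: R = sigma * (1 - nu) / (E * alpha)
  Numerator = 195 * (1 - 0.27) = 142.35
  Denominator = 82 * 1000 * (1.12 x 10^-5) = 0.9184
  R = 142.35 / 0.9184 = 155.0 K

155.0 K


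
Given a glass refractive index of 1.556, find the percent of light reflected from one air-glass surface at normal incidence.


Fresnel reflectance at normal incidence:
  R = ((n - 1)/(n + 1))^2
  (n - 1)/(n + 1) = (1.556 - 1)/(1.556 + 1) = 0.217527
  R = 0.217527^2 = 0.047318
  R(%) = 0.047318 * 100 = 4.732%

4.732%


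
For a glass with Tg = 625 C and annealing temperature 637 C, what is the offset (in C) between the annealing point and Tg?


Offset = T_anneal - Tg:
  offset = 637 - 625 = 12 C

12 C


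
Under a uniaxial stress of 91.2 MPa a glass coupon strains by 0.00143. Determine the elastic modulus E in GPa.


Young's modulus: E = stress / strain
  E = 91.2 MPa / 0.00143 = 63776.22 MPa
Convert to GPa: 63776.22 / 1000 = 63.78 GPa

63.78 GPa


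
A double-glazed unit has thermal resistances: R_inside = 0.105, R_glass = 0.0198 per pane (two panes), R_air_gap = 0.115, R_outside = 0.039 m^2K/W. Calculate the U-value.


Total thermal resistance (series):
  R_total = R_in + R_glass + R_air + R_glass + R_out
  R_total = 0.105 + 0.0198 + 0.115 + 0.0198 + 0.039 = 0.2986 m^2K/W
U-value = 1 / R_total = 1 / 0.2986 = 3.349 W/m^2K

3.349 W/m^2K


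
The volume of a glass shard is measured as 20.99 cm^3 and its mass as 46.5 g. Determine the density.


Use the definition of density:
  rho = mass / volume
  rho = 46.5 / 20.99 = 2.215 g/cm^3

2.215 g/cm^3


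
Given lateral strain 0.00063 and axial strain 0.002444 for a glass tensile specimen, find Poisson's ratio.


Poisson's ratio: nu = lateral strain / axial strain
  nu = 0.00063 / 0.002444 = 0.2578

0.2578


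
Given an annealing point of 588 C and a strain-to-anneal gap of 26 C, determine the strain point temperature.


Strain point = annealing point - difference:
  T_strain = 588 - 26 = 562 C

562 C


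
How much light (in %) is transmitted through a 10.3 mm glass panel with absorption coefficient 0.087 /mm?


Beer-Lambert law: T = exp(-alpha * thickness)
  exponent = -0.087 * 10.3 = -0.8961
  T = exp(-0.8961) = 0.4082
  Percentage = 0.4082 * 100 = 40.82%

40.82%


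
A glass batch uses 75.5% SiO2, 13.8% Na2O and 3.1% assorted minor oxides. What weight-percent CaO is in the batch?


Pieces sum to 100%:
  CaO = 100 - (SiO2 + Na2O + others)
  CaO = 100 - (75.5 + 13.8 + 3.1) = 7.6%

7.6%


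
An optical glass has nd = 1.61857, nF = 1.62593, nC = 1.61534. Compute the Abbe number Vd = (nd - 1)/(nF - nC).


Abbe number formula: Vd = (nd - 1) / (nF - nC)
  nd - 1 = 1.61857 - 1 = 0.61857
  nF - nC = 1.62593 - 1.61534 = 0.01059
  Vd = 0.61857 / 0.01059 = 58.41

58.41


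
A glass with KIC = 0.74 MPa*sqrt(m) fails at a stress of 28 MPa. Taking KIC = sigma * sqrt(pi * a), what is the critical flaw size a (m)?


Rearrange KIC = sigma * sqrt(pi * a):
  sqrt(pi * a) = KIC / sigma
  sqrt(pi * a) = 0.74 / 28 = 0.026429
  a = (KIC / sigma)^2 / pi
  a = 0.026429^2 / pi = 0.0002223 m

0.0002223 m


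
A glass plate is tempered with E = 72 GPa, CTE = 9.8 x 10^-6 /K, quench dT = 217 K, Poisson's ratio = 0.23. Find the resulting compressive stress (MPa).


Tempering stress: sigma = E * alpha * dT / (1 - nu)
  E (MPa) = 72 * 1000 = 72000
  Numerator = 72000 * (9.8 x 10^-6) * 217 = 153.1152
  Denominator = 1 - 0.23 = 0.77
  sigma = 153.1152 / 0.77 = 198.9 MPa

198.9 MPa


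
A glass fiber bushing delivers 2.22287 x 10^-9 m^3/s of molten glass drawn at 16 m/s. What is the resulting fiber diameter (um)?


Cross-sectional area from continuity:
  A = Q / v = 2.22287 x 10^-9 / 16 = 1.389294 x 10^-10 m^2
Diameter from circular cross-section:
  d = sqrt(4A / pi) * 10^6 (m -> um)
  d = sqrt(4 * 1.389294 x 10^-10 / pi) * 10^6 = 13.3 um

13.3 um


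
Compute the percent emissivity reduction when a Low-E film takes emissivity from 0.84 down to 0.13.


Percentage reduction = (1 - coated/uncoated) * 100
  Ratio = 0.13 / 0.84 = 0.1548
  Reduction = (1 - 0.1548) * 100 = 84.5%

84.5%


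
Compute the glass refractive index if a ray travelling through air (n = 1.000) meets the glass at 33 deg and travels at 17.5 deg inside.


Apply Snell's law: n1 * sin(theta1) = n2 * sin(theta2)
  n2 = n1 * sin(theta1) / sin(theta2)
  sin(33) = 0.544639
  sin(17.5) = 0.300706
  n2 = 1.000 * 0.544639 / 0.300706 = 1.8112

1.8112


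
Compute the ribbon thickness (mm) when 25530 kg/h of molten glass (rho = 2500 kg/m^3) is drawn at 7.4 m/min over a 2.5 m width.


Ribbon cross-section from mass balance:
  Volume rate = throughput / density = 25530 / 2500 = 10.212 m^3/h
  thickness = volume rate / (speed * 60 * width), i.e.
  thickness = throughput / (60 * speed * width * density) * 1000
  thickness = 25530 / (60 * 7.4 * 2.5 * 2500) * 1000 = 9.2 mm

9.2 mm


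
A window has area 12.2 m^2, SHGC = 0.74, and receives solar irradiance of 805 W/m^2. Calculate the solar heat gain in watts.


Solar heat gain: Q = Area * SHGC * Irradiance
  Q = 12.2 * 0.74 * 805 = 7267.5 W

7267.5 W


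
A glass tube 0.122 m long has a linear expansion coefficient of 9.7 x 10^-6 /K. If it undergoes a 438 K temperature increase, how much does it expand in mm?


Thermal expansion formula: dL = alpha * L0 * dT
  dL = (9.7 x 10^-6) * 0.122 * 438 = 0.00051833 m
Convert to mm: 0.00051833 * 1000 = 0.5183 mm

0.5183 mm


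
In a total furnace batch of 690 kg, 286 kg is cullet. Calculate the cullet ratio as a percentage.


Cullet ratio = (cullet mass / total batch mass) * 100
  Ratio = 286 / 690 * 100 = 41.45%

41.45%


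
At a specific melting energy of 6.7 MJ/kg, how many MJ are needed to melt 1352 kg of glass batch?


Total energy = mass * specific energy
  E = 1352 * 6.7 = 9058.4 MJ

9058.4 MJ


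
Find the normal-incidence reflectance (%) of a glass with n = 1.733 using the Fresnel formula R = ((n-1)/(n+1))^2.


Fresnel reflectance at normal incidence:
  R = ((n - 1)/(n + 1))^2
  (n - 1)/(n + 1) = (1.733 - 1)/(1.733 + 1) = 0.268203
  R = 0.268203^2 = 0.0719328
  R(%) = 0.0719328 * 100 = 7.193%

7.193%


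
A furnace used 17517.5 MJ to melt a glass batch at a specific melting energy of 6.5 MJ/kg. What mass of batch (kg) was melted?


Rearrange E = m * s for m:
  m = E / s
  m = 17517.5 / 6.5 = 2695.0 kg

2695.0 kg


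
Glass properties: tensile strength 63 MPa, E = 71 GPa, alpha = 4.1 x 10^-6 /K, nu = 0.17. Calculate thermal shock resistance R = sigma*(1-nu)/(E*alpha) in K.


Thermal shock resistance: R = sigma * (1 - nu) / (E * alpha)
  Numerator = 63 * (1 - 0.17) = 52.29
  Denominator = 71 * 1000 * (4.1 x 10^-6) = 0.2911
  R = 52.29 / 0.2911 = 179.6 K

179.6 K


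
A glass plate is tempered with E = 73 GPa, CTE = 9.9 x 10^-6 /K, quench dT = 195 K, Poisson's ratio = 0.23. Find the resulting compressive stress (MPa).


Tempering stress: sigma = E * alpha * dT / (1 - nu)
  E (MPa) = 73 * 1000 = 73000
  Numerator = 73000 * (9.9 x 10^-6) * 195 = 140.9265
  Denominator = 1 - 0.23 = 0.77
  sigma = 140.9265 / 0.77 = 183.0 MPa

183.0 MPa


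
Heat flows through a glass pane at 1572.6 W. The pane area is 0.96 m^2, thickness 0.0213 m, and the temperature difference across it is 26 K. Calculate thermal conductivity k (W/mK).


Fourier's law rearranged: k = Q * t / (A * dT)
  Numerator = 1572.6 * 0.0213 = 33.49638
  Denominator = 0.96 * 26 = 24.96
  k = 33.49638 / 24.96 = 1.342 W/mK

1.342 W/mK


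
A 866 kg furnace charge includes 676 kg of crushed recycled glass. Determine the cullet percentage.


Cullet ratio = (cullet mass / total batch mass) * 100
  Ratio = 676 / 866 * 100 = 78.06%

78.06%


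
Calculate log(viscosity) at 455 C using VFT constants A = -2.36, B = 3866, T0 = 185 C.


VFT equation: log(eta) = A + B / (T - T0)
  T - T0 = 455 - 185 = 270
  B / (T - T0) = 3866 / 270 = 14.319
  log(eta) = -2.36 + 14.319 = 11.959

11.959


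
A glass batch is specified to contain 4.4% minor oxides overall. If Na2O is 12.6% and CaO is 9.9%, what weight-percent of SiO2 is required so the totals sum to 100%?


Known pieces sum to 100%:
  SiO2 = 100 - (others + Na2O + CaO)
  SiO2 = 100 - (4.4 + 12.6 + 9.9) = 73.1%

73.1%


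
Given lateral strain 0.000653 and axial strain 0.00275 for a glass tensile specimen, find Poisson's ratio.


Poisson's ratio: nu = lateral strain / axial strain
  nu = 0.000653 / 0.00275 = 0.2375

0.2375


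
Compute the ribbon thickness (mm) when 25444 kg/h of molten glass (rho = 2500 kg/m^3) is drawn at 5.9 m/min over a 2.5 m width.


Ribbon cross-section from mass balance:
  Volume rate = throughput / density = 25444 / 2500 = 10.1776 m^3/h
  thickness = volume rate / (speed * 60 * width), i.e.
  thickness = throughput / (60 * speed * width * density) * 1000
  thickness = 25444 / (60 * 5.9 * 2.5 * 2500) * 1000 = 11.5 mm

11.5 mm


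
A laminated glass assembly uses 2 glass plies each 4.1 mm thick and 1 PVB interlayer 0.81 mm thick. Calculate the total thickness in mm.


Total thickness = glass contribution + PVB contribution
  Glass: 2 * 4.1 = 8.2 mm
  PVB: 1 * 0.81 = 0.81 mm
  Total = 8.2 + 0.81 = 9.01 mm

9.01 mm


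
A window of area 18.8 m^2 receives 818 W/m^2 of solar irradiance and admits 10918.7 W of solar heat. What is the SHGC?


Rearrange Q = Area * SHGC * Irradiance:
  SHGC = Q / (Area * Irradiance)
  SHGC = 10918.7 / (18.8 * 818) = 0.71

0.71


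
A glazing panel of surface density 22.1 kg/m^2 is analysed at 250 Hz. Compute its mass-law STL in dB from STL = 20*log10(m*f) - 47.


Mass law: STL = 20 * log10(m * f) - 47
  m * f = 22.1 * 250 = 5525
  log10(5525) = 3.74233
  STL = 20 * 3.74233 - 47 = 74.8466 - 47 = 27.8 dB

27.8 dB


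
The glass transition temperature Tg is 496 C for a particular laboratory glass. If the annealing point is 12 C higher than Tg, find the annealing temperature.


The annealing temperature is Tg plus the offset:
  T_anneal = 496 + 12 = 508 C

508 C


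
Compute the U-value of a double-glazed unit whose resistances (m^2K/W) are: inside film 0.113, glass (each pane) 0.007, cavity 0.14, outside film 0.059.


Total thermal resistance (series):
  R_total = R_in + R_glass + R_air + R_glass + R_out
  R_total = 0.113 + 0.007 + 0.14 + 0.007 + 0.059 = 0.326 m^2K/W
U-value = 1 / R_total = 1 / 0.326 = 3.067 W/m^2K

3.067 W/m^2K


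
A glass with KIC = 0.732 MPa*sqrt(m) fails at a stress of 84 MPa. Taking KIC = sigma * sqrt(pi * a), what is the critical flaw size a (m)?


Rearrange KIC = sigma * sqrt(pi * a):
  sqrt(pi * a) = KIC / sigma
  sqrt(pi * a) = 0.732 / 84 = 0.008714
  a = (KIC / sigma)^2 / pi
  a = 0.008714^2 / pi = 0.0000242 m

0.0000242 m


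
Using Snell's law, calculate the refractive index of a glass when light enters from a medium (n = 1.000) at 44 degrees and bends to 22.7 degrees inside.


Apply Snell's law: n1 * sin(theta1) = n2 * sin(theta2)
  n2 = n1 * sin(theta1) / sin(theta2)
  sin(44) = 0.694658
  sin(22.7) = 0.385906
  n2 = 1.000 * 0.694658 / 0.385906 = 1.8001

1.8001


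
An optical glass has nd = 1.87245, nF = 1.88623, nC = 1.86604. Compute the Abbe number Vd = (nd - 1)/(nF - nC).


Abbe number formula: Vd = (nd - 1) / (nF - nC)
  nd - 1 = 1.87245 - 1 = 0.87245
  nF - nC = 1.88623 - 1.86604 = 0.02019
  Vd = 0.87245 / 0.02019 = 43.21

43.21


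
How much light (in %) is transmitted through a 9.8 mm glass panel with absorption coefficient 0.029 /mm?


Beer-Lambert law: T = exp(-alpha * thickness)
  exponent = -0.029 * 9.8 = -0.2842
  T = exp(-0.2842) = 0.7526
  Percentage = 0.7526 * 100 = 75.26%

75.26%


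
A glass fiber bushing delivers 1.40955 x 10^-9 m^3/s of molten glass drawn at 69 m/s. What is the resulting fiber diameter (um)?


Cross-sectional area from continuity:
  A = Q / v = 1.40955 x 10^-9 / 69 = 2.042826 x 10^-11 m^2
Diameter from circular cross-section:
  d = sqrt(4A / pi) * 10^6 (m -> um)
  d = sqrt(4 * 2.042826 x 10^-11 / pi) * 10^6 = 5.1 um

5.1 um


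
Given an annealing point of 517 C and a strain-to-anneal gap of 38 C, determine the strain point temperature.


Strain point = annealing point - difference:
  T_strain = 517 - 38 = 479 C

479 C


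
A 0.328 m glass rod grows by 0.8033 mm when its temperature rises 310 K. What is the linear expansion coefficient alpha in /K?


Rearrange dL = alpha * L0 * dT for alpha:
  alpha = dL / (L0 * dT)
  alpha = (0.8033 / 1000) / (0.328 * 310) = 0.0000079 /K = 7.9 x 10^-6 /K

7.9 x 10^-6 /K


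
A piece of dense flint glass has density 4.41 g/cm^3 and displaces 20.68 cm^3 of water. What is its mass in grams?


Rearrange rho = m / V:
  m = rho * V
  m = 4.41 * 20.68 = 91.199 g

91.199 g


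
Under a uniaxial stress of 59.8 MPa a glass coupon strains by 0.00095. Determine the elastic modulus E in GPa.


Young's modulus: E = stress / strain
  E = 59.8 MPa / 0.00095 = 62947.37 MPa
Convert to GPa: 62947.37 / 1000 = 62.95 GPa

62.95 GPa


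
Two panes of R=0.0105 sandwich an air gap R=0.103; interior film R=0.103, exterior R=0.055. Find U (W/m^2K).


Total thermal resistance (series):
  R_total = R_in + R_glass + R_air + R_glass + R_out
  R_total = 0.103 + 0.0105 + 0.103 + 0.0105 + 0.055 = 0.282 m^2K/W
U-value = 1 / R_total = 1 / 0.282 = 3.546 W/m^2K

3.546 W/m^2K


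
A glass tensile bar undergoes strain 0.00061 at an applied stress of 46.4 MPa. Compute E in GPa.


Young's modulus: E = stress / strain
  E = 46.4 MPa / 0.00061 = 76065.57 MPa
Convert to GPa: 76065.57 / 1000 = 76.07 GPa

76.07 GPa


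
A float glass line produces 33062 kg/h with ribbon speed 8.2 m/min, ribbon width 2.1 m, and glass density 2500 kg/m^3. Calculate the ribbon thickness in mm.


Ribbon cross-section from mass balance:
  Volume rate = throughput / density = 33062 / 2500 = 13.2248 m^3/h
  thickness = volume rate / (speed * 60 * width), i.e.
  thickness = throughput / (60 * speed * width * density) * 1000
  thickness = 33062 / (60 * 8.2 * 2.1 * 2500) * 1000 = 12.8 mm

12.8 mm


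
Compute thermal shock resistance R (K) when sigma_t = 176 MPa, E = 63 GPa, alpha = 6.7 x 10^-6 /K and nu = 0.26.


Thermal shock resistance: R = sigma * (1 - nu) / (E * alpha)
  Numerator = 176 * (1 - 0.26) = 130.24
  Denominator = 63 * 1000 * (6.7 x 10^-6) = 0.4221
  R = 130.24 / 0.4221 = 308.6 K

308.6 K


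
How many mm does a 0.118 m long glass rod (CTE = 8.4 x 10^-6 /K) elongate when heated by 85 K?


Thermal expansion formula: dL = alpha * L0 * dT
  dL = (8.4 x 10^-6) * 0.118 * 85 = 0.00008425 m
Convert to mm: 0.00008425 * 1000 = 0.0843 mm

0.0843 mm


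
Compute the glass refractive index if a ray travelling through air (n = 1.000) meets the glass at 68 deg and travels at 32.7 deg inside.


Apply Snell's law: n1 * sin(theta1) = n2 * sin(theta2)
  n2 = n1 * sin(theta1) / sin(theta2)
  sin(68) = 0.927184
  sin(32.7) = 0.54024
  n2 = 1.000 * 0.927184 / 0.54024 = 1.7162

1.7162


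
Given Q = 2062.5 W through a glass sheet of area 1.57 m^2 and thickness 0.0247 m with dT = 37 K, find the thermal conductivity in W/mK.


Fourier's law rearranged: k = Q * t / (A * dT)
  Numerator = 2062.5 * 0.0247 = 50.94375
  Denominator = 1.57 * 37 = 58.09
  k = 50.94375 / 58.09 = 0.877 W/mK

0.877 W/mK


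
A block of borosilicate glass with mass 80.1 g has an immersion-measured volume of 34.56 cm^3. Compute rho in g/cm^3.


Use the definition of density:
  rho = mass / volume
  rho = 80.1 / 34.56 = 2.318 g/cm^3

2.318 g/cm^3


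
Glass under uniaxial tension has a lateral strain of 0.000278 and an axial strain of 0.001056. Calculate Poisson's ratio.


Poisson's ratio: nu = lateral strain / axial strain
  nu = 0.000278 / 0.001056 = 0.2633

0.2633


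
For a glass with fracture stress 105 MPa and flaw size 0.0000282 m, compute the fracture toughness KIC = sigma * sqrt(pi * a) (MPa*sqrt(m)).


Fracture toughness: KIC = sigma * sqrt(pi * a)
  pi * a = pi * 0.0000282 = 0.000088593
  sqrt(pi * a) = 0.009412
  KIC = 105 * 0.009412 = 0.988 MPa*sqrt(m)

0.988 MPa*sqrt(m)


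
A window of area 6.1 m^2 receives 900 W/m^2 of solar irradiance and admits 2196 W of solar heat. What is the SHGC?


Rearrange Q = Area * SHGC * Irradiance:
  SHGC = Q / (Area * Irradiance)
  SHGC = 2196 / (6.1 * 900) = 0.4

0.4


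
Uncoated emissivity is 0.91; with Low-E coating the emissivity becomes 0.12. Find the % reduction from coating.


Percentage reduction = (1 - coated/uncoated) * 100
  Ratio = 0.12 / 0.91 = 0.1319
  Reduction = (1 - 0.1319) * 100 = 86.8%

86.8%


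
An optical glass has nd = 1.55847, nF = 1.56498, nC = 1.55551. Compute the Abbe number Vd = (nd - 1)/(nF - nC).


Abbe number formula: Vd = (nd - 1) / (nF - nC)
  nd - 1 = 1.55847 - 1 = 0.55847
  nF - nC = 1.56498 - 1.55551 = 0.00947
  Vd = 0.55847 / 0.00947 = 58.97

58.97


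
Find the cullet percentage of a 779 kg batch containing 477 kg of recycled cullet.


Cullet ratio = (cullet mass / total batch mass) * 100
  Ratio = 477 / 779 * 100 = 61.23%

61.23%


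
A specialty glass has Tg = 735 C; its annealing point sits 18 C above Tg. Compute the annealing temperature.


The annealing temperature is Tg plus the offset:
  T_anneal = 735 + 18 = 753 C

753 C


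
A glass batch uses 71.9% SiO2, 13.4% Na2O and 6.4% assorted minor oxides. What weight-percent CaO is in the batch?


Pieces sum to 100%:
  CaO = 100 - (SiO2 + Na2O + others)
  CaO = 100 - (71.9 + 13.4 + 6.4) = 8.3%

8.3%


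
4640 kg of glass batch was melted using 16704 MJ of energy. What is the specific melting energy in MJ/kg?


Rearrange E = m * s for s:
  s = E / m
  s = 16704 / 4640 = 3.6 MJ/kg

3.6 MJ/kg


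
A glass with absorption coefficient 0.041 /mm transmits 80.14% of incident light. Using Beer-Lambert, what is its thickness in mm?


Rearrange T = exp(-alpha * thickness):
  thickness = -ln(T) / alpha
  T = 80.14/100 = 0.8014
  ln(T) = -0.2214
  -ln(T) = 0.2214
  thickness = 0.2214 / 0.041 = 5.4 mm

5.4 mm


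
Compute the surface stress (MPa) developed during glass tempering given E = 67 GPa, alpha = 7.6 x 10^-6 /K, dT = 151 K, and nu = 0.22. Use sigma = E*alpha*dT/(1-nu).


Tempering stress: sigma = E * alpha * dT / (1 - nu)
  E (MPa) = 67 * 1000 = 67000
  Numerator = 67000 * (7.6 x 10^-6) * 151 = 76.8892
  Denominator = 1 - 0.22 = 0.78
  sigma = 76.8892 / 0.78 = 98.6 MPa

98.6 MPa


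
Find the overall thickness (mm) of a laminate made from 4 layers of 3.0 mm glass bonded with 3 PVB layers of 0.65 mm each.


Total thickness = glass contribution + PVB contribution
  Glass: 4 * 3.0 = 12.0 mm
  PVB: 3 * 0.65 = 1.95 mm
  Total = 12.0 + 1.95 = 13.95 mm

13.95 mm


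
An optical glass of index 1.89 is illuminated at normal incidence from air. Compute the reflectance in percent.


Fresnel reflectance at normal incidence:
  R = ((n - 1)/(n + 1))^2
  (n - 1)/(n + 1) = (1.89 - 1)/(1.89 + 1) = 0.307958
  R = 0.307958^2 = 0.0948381
  R(%) = 0.0948381 * 100 = 9.484%

9.484%


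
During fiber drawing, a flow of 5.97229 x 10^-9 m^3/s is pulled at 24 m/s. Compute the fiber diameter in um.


Cross-sectional area from continuity:
  A = Q / v = 5.97229 x 10^-9 / 24 = 2.488454 x 10^-10 m^2
Diameter from circular cross-section:
  d = sqrt(4A / pi) * 10^6 (m -> um)
  d = sqrt(4 * 2.488454 x 10^-10 / pi) * 10^6 = 17.8 um

17.8 um


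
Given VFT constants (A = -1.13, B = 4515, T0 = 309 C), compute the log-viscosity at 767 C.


VFT equation: log(eta) = A + B / (T - T0)
  T - T0 = 767 - 309 = 458
  B / (T - T0) = 4515 / 458 = 9.858
  log(eta) = -1.13 + 9.858 = 8.728

8.728


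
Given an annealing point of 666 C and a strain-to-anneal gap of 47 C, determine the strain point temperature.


Strain point = annealing point - difference:
  T_strain = 666 - 47 = 619 C

619 C


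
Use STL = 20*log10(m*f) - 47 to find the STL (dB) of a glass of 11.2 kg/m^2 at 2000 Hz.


Mass law: STL = 20 * log10(m * f) - 47
  m * f = 11.2 * 2000 = 22400
  log10(22400) = 4.35025
  STL = 20 * 4.35025 - 47 = 87.005 - 47 = 40.0 dB

40.0 dB


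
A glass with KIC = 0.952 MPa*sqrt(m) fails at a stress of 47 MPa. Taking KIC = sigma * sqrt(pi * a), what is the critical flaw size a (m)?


Rearrange KIC = sigma * sqrt(pi * a):
  sqrt(pi * a) = KIC / sigma
  sqrt(pi * a) = 0.952 / 47 = 0.020255
  a = (KIC / sigma)^2 / pi
  a = 0.020255^2 / pi = 0.0001306 m

0.0001306 m


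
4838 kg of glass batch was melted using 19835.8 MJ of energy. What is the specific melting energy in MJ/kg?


Rearrange E = m * s for s:
  s = E / m
  s = 19835.8 / 4838 = 4.1 MJ/kg

4.1 MJ/kg


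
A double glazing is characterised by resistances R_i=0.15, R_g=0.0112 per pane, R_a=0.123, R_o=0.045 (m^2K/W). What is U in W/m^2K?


Total thermal resistance (series):
  R_total = R_in + R_glass + R_air + R_glass + R_out
  R_total = 0.15 + 0.0112 + 0.123 + 0.0112 + 0.045 = 0.3404 m^2K/W
U-value = 1 / R_total = 1 / 0.3404 = 2.938 W/m^2K

2.938 W/m^2K


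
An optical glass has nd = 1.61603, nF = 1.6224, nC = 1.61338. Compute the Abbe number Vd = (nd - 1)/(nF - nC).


Abbe number formula: Vd = (nd - 1) / (nF - nC)
  nd - 1 = 1.61603 - 1 = 0.61603
  nF - nC = 1.6224 - 1.61338 = 0.00902
  Vd = 0.61603 / 0.00902 = 68.3

68.3


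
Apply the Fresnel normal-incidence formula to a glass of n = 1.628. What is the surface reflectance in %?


Fresnel reflectance at normal incidence:
  R = ((n - 1)/(n + 1))^2
  (n - 1)/(n + 1) = (1.628 - 1)/(1.628 + 1) = 0.238965
  R = 0.238965^2 = 0.0571043
  R(%) = 0.0571043 * 100 = 5.71%

5.71%


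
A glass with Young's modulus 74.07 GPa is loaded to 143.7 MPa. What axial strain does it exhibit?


Rearrange E = sigma / epsilon:
  epsilon = sigma / E
  E (MPa) = 74.07 * 1000 = 74070
  epsilon = 143.7 / 74070 = 0.00194

0.00194


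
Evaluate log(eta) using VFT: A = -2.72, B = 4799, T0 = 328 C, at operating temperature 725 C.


VFT equation: log(eta) = A + B / (T - T0)
  T - T0 = 725 - 328 = 397
  B / (T - T0) = 4799 / 397 = 12.088
  log(eta) = -2.72 + 12.088 = 9.368

9.368


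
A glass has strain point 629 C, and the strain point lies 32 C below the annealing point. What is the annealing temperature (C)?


T_anneal = T_strain + gap:
  T_anneal = 629 + 32 = 661 C

661 C


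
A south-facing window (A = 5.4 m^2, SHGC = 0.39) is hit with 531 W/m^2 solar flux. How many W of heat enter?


Solar heat gain: Q = Area * SHGC * Irradiance
  Q = 5.4 * 0.39 * 531 = 1118.3 W

1118.3 W


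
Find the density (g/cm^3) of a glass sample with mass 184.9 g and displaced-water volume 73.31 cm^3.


Use the definition of density:
  rho = mass / volume
  rho = 184.9 / 73.31 = 2.522 g/cm^3

2.522 g/cm^3


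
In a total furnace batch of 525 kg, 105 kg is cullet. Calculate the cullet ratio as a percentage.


Cullet ratio = (cullet mass / total batch mass) * 100
  Ratio = 105 / 525 * 100 = 20.0%

20.0%


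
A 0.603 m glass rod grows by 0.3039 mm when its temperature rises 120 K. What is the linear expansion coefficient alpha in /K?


Rearrange dL = alpha * L0 * dT for alpha:
  alpha = dL / (L0 * dT)
  alpha = (0.3039 / 1000) / (0.603 * 120) = 0.0000042 /K = 4.2 x 10^-6 /K

4.2 x 10^-6 /K


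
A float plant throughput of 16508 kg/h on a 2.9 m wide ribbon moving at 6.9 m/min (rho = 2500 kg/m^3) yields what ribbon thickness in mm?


Ribbon cross-section from mass balance:
  Volume rate = throughput / density = 16508 / 2500 = 6.6032 m^3/h
  thickness = volume rate / (speed * 60 * width), i.e.
  thickness = throughput / (60 * speed * width * density) * 1000
  thickness = 16508 / (60 * 6.9 * 2.9 * 2500) * 1000 = 5.5 mm

5.5 mm


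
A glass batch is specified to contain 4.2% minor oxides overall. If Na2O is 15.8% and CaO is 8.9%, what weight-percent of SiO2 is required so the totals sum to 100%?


Known pieces sum to 100%:
  SiO2 = 100 - (others + Na2O + CaO)
  SiO2 = 100 - (4.2 + 15.8 + 8.9) = 71.1%

71.1%


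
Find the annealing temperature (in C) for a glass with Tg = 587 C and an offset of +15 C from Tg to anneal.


The annealing temperature is Tg plus the offset:
  T_anneal = 587 + 15 = 602 C

602 C


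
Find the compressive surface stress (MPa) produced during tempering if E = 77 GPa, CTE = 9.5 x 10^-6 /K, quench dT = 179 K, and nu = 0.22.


Tempering stress: sigma = E * alpha * dT / (1 - nu)
  E (MPa) = 77 * 1000 = 77000
  Numerator = 77000 * (9.5 x 10^-6) * 179 = 130.9385
  Denominator = 1 - 0.22 = 0.78
  sigma = 130.9385 / 0.78 = 167.9 MPa

167.9 MPa


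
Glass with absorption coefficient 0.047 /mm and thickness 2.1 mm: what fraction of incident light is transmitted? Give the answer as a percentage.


Beer-Lambert law: T = exp(-alpha * thickness)
  exponent = -0.047 * 2.1 = -0.0987
  T = exp(-0.0987) = 0.906
  Percentage = 0.906 * 100 = 90.6%

90.6%


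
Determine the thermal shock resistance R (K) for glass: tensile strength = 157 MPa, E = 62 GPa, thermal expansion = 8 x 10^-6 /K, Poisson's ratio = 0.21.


Thermal shock resistance: R = sigma * (1 - nu) / (E * alpha)
  Numerator = 157 * (1 - 0.21) = 124.03
  Denominator = 62 * 1000 * (8 x 10^-6) = 0.496
  R = 124.03 / 0.496 = 250.1 K

250.1 K


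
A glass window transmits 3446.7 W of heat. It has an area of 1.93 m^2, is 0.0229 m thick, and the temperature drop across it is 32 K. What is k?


Fourier's law rearranged: k = Q * t / (A * dT)
  Numerator = 3446.7 * 0.0229 = 78.92943
  Denominator = 1.93 * 32 = 61.76
  k = 78.92943 / 61.76 = 1.278 W/mK

1.278 W/mK


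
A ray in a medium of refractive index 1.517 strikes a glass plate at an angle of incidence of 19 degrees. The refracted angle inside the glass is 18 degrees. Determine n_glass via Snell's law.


Apply Snell's law: n1 * sin(theta1) = n2 * sin(theta2)
  n2 = n1 * sin(theta1) / sin(theta2)
  sin(19) = 0.325568
  sin(18) = 0.309017
  n2 = 1.517 * 0.325568 / 0.309017 = 1.5983

1.5983


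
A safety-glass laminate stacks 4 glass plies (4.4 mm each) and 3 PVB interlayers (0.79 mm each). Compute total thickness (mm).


Total thickness = glass contribution + PVB contribution
  Glass: 4 * 4.4 = 17.6 mm
  PVB: 3 * 0.79 = 2.37 mm
  Total = 17.6 + 2.37 = 19.97 mm

19.97 mm


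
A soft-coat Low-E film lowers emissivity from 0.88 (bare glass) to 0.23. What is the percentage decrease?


Percentage reduction = (1 - coated/uncoated) * 100
  Ratio = 0.23 / 0.88 = 0.2614
  Reduction = (1 - 0.2614) * 100 = 73.9%

73.9%


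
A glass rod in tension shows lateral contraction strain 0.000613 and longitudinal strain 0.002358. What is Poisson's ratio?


Poisson's ratio: nu = lateral strain / axial strain
  nu = 0.000613 / 0.002358 = 0.26

0.26


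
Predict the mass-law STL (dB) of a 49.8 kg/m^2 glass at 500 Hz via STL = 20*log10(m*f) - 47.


Mass law: STL = 20 * log10(m * f) - 47
  m * f = 49.8 * 500 = 24900
  log10(24900) = 4.3962
  STL = 20 * 4.3962 - 47 = 87.924 - 47 = 40.9 dB

40.9 dB


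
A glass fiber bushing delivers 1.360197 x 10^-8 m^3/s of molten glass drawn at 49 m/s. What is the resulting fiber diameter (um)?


Cross-sectional area from continuity:
  A = Q / v = 1.360197 x 10^-8 / 49 = 2.775912 x 10^-10 m^2
Diameter from circular cross-section:
  d = sqrt(4A / pi) * 10^6 (m -> um)
  d = sqrt(4 * 2.775912 x 10^-10 / pi) * 10^6 = 18.8 um

18.8 um


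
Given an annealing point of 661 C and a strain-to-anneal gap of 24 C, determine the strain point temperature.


Strain point = annealing point - difference:
  T_strain = 661 - 24 = 637 C

637 C


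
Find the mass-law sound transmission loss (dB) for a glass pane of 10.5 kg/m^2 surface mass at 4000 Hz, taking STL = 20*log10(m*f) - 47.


Mass law: STL = 20 * log10(m * f) - 47
  m * f = 10.5 * 4000 = 42000
  log10(42000) = 4.62325
  STL = 20 * 4.62325 - 47 = 92.465 - 47 = 45.5 dB

45.5 dB


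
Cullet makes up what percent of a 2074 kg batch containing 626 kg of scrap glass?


Cullet ratio = (cullet mass / total batch mass) * 100
  Ratio = 626 / 2074 * 100 = 30.18%

30.18%


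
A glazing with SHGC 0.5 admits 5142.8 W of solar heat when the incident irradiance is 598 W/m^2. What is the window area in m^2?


Rearrange Q = Area * SHGC * Irradiance:
  Area = Q / (SHGC * Irradiance)
  Area = 5142.8 / (0.5 * 598) = 17.2 m^2

17.2 m^2
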